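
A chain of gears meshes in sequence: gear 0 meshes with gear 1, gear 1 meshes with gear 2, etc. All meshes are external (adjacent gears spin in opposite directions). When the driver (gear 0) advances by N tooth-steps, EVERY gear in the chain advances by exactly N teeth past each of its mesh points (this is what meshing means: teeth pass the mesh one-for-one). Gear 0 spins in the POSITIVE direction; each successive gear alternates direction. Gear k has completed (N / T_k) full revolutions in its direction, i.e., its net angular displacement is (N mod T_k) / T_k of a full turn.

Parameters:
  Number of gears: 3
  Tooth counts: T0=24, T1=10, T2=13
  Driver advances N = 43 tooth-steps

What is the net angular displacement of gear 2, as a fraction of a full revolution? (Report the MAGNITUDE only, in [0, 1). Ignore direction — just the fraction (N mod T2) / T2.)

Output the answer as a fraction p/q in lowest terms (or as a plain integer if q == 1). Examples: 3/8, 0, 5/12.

Answer: 4/13

Derivation:
Chain of 3 gears, tooth counts: [24, 10, 13]
  gear 0: T0=24, direction=positive, advance = 43 mod 24 = 19 teeth = 19/24 turn
  gear 1: T1=10, direction=negative, advance = 43 mod 10 = 3 teeth = 3/10 turn
  gear 2: T2=13, direction=positive, advance = 43 mod 13 = 4 teeth = 4/13 turn
Gear 2: 43 mod 13 = 4
Fraction = 4 / 13 = 4/13 (gcd(4,13)=1) = 4/13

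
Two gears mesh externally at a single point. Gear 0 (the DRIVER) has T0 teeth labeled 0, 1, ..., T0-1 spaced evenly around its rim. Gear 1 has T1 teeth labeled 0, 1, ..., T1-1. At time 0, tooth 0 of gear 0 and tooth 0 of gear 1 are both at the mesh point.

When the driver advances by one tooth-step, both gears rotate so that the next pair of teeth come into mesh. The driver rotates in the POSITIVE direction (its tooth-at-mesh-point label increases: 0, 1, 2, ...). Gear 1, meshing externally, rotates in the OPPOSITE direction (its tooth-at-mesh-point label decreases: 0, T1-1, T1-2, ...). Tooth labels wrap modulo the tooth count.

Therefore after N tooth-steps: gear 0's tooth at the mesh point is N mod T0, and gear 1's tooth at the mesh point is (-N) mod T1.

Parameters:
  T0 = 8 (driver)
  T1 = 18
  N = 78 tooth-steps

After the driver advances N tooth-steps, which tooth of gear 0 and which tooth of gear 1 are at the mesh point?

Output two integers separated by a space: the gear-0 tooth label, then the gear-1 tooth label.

Answer: 6 12

Derivation:
Gear 0 (driver, T0=8): tooth at mesh = N mod T0
  78 = 9 * 8 + 6, so 78 mod 8 = 6
  gear 0 tooth = 6
Gear 1 (driven, T1=18): tooth at mesh = (-N) mod T1
  78 = 4 * 18 + 6, so 78 mod 18 = 6
  (-78) mod 18 = (-6) mod 18 = 18 - 6 = 12
Mesh after 78 steps: gear-0 tooth 6 meets gear-1 tooth 12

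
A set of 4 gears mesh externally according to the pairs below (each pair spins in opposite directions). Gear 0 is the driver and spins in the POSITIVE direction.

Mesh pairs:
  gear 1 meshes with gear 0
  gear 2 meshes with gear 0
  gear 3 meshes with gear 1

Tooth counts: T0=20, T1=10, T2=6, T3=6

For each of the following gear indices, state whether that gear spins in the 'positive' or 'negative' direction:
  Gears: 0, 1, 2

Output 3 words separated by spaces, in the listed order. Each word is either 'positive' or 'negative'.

Answer: positive negative negative

Derivation:
Gear 0 (driver): positive (depth 0)
  gear 1: meshes with gear 0 -> depth 1 -> negative (opposite of gear 0)
  gear 2: meshes with gear 0 -> depth 1 -> negative (opposite of gear 0)
  gear 3: meshes with gear 1 -> depth 2 -> positive (opposite of gear 1)
Queried indices 0, 1, 2 -> positive, negative, negative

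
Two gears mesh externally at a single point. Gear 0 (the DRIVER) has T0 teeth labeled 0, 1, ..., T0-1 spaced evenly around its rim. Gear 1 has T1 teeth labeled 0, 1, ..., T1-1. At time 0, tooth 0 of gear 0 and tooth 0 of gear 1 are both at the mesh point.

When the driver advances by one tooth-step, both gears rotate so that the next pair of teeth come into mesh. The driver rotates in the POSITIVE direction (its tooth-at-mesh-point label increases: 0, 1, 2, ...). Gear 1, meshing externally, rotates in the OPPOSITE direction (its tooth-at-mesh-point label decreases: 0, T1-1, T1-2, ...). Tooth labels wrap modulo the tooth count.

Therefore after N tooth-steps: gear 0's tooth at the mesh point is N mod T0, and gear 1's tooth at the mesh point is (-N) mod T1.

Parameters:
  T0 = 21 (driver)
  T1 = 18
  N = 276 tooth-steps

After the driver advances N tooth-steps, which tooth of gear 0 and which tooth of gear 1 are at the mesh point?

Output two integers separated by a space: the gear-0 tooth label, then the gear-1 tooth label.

Answer: 3 12

Derivation:
Gear 0 (driver, T0=21): tooth at mesh = N mod T0
  276 = 13 * 21 + 3, so 276 mod 21 = 3
  gear 0 tooth = 3
Gear 1 (driven, T1=18): tooth at mesh = (-N) mod T1
  276 = 15 * 18 + 6, so 276 mod 18 = 6
  (-276) mod 18 = (-6) mod 18 = 18 - 6 = 12
Mesh after 276 steps: gear-0 tooth 3 meets gear-1 tooth 12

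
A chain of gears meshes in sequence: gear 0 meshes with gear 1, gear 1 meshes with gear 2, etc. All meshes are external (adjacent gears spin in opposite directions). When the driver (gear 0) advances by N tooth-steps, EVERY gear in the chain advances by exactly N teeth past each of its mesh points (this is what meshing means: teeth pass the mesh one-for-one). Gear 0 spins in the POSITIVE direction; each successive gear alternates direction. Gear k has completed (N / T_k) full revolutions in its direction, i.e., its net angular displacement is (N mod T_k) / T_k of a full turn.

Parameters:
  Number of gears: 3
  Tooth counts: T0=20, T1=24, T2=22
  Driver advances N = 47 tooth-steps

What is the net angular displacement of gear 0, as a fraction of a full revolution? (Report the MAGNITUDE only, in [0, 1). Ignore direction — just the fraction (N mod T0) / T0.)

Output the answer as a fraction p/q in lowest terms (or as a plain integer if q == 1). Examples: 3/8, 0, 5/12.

Chain of 3 gears, tooth counts: [20, 24, 22]
  gear 0: T0=20, direction=positive, advance = 47 mod 20 = 7 teeth = 7/20 turn
  gear 1: T1=24, direction=negative, advance = 47 mod 24 = 23 teeth = 23/24 turn
  gear 2: T2=22, direction=positive, advance = 47 mod 22 = 3 teeth = 3/22 turn
Gear 0: 47 mod 20 = 7
Fraction = 7 / 20 = 7/20 (gcd(7,20)=1) = 7/20

Answer: 7/20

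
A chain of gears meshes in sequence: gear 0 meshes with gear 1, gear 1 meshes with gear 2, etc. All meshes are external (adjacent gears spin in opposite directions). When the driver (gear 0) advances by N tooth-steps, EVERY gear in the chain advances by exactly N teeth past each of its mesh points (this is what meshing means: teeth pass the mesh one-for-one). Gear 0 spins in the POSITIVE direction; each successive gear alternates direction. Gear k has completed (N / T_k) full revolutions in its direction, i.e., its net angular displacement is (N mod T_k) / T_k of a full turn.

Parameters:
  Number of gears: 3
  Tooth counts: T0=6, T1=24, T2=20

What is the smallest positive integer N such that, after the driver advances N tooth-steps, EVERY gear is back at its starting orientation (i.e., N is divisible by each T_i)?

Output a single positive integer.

Gear k returns to start when N is a multiple of T_k.
All gears at start simultaneously when N is a common multiple of [6, 24, 20]; the smallest such N is lcm(6, 24, 20).
Start: lcm = T0 = 6
Fold in T1=24: gcd(6, 24) = 6; lcm(6, 24) = 6 * 24 / 6 = 144 / 6 = 24
Fold in T2=20: gcd(24, 20) = 4; lcm(24, 20) = 24 * 20 / 4 = 480 / 4 = 120
Full cycle length = 120

Answer: 120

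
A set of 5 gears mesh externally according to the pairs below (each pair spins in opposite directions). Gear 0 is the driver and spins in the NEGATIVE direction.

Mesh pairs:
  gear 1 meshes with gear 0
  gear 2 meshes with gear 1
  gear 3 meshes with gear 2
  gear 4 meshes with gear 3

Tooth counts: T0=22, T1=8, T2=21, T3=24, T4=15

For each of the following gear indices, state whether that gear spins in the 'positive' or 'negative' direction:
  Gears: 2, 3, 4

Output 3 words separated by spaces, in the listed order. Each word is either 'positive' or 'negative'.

Answer: negative positive negative

Derivation:
Gear 0 (driver): negative (depth 0)
  gear 1: meshes with gear 0 -> depth 1 -> positive (opposite of gear 0)
  gear 2: meshes with gear 1 -> depth 2 -> negative (opposite of gear 1)
  gear 3: meshes with gear 2 -> depth 3 -> positive (opposite of gear 2)
  gear 4: meshes with gear 3 -> depth 4 -> negative (opposite of gear 3)
Queried indices 2, 3, 4 -> negative, positive, negative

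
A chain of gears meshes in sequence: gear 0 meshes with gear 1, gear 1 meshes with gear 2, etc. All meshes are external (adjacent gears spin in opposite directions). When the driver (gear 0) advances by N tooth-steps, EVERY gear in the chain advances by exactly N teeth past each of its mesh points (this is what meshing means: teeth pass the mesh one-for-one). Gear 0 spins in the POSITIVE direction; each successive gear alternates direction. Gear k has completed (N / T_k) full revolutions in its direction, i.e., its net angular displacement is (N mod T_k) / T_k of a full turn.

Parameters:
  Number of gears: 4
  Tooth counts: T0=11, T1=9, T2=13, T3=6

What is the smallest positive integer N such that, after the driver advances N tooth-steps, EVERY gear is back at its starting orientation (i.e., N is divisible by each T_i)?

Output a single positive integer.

Answer: 2574

Derivation:
Gear k returns to start when N is a multiple of T_k.
All gears at start simultaneously when N is a common multiple of [11, 9, 13, 6]; the smallest such N is lcm(11, 9, 13, 6).
Start: lcm = T0 = 11
Fold in T1=9: gcd(11, 9) = 1; lcm(11, 9) = 11 * 9 / 1 = 99 / 1 = 99
Fold in T2=13: gcd(99, 13) = 1; lcm(99, 13) = 99 * 13 / 1 = 1287 / 1 = 1287
Fold in T3=6: gcd(1287, 6) = 3; lcm(1287, 6) = 1287 * 6 / 3 = 7722 / 3 = 2574
Full cycle length = 2574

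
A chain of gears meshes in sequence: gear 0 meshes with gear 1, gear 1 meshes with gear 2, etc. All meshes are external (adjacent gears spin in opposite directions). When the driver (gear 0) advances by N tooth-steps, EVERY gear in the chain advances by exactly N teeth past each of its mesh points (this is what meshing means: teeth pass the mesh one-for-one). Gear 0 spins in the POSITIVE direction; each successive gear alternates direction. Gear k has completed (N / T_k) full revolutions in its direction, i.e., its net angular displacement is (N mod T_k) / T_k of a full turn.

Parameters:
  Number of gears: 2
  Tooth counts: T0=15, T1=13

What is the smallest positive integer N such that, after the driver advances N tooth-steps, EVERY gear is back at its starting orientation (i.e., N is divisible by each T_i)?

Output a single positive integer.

Answer: 195

Derivation:
Gear k returns to start when N is a multiple of T_k.
All gears at start simultaneously when N is a common multiple of [15, 13]; the smallest such N is lcm(15, 13).
Start: lcm = T0 = 15
Fold in T1=13: gcd(15, 13) = 1; lcm(15, 13) = 15 * 13 / 1 = 195 / 1 = 195
Full cycle length = 195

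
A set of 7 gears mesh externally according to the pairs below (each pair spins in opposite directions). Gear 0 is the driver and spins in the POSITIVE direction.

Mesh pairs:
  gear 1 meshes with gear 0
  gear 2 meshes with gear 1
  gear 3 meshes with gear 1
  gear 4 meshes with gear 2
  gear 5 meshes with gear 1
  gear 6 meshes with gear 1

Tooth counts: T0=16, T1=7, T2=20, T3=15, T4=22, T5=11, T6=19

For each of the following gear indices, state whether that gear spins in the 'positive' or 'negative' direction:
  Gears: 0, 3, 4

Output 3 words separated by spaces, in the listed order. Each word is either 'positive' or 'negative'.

Gear 0 (driver): positive (depth 0)
  gear 1: meshes with gear 0 -> depth 1 -> negative (opposite of gear 0)
  gear 2: meshes with gear 1 -> depth 2 -> positive (opposite of gear 1)
  gear 3: meshes with gear 1 -> depth 2 -> positive (opposite of gear 1)
  gear 4: meshes with gear 2 -> depth 3 -> negative (opposite of gear 2)
  gear 5: meshes with gear 1 -> depth 2 -> positive (opposite of gear 1)
  gear 6: meshes with gear 1 -> depth 2 -> positive (opposite of gear 1)
Queried indices 0, 3, 4 -> positive, positive, negative

Answer: positive positive negative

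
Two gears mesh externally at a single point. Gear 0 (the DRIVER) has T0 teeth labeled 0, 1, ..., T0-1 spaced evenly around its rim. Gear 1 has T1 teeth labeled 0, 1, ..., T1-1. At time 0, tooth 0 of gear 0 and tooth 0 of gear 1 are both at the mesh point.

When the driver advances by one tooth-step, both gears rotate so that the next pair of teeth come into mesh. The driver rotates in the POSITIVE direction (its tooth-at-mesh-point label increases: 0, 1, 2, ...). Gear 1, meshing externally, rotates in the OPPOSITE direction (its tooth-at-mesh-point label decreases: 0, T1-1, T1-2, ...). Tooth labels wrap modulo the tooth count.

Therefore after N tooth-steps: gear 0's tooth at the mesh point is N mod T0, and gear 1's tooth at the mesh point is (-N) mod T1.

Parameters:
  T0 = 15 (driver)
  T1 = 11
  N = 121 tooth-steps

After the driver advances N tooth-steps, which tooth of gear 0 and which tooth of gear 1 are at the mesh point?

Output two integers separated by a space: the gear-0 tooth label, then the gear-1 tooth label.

Answer: 1 0

Derivation:
Gear 0 (driver, T0=15): tooth at mesh = N mod T0
  121 = 8 * 15 + 1, so 121 mod 15 = 1
  gear 0 tooth = 1
Gear 1 (driven, T1=11): tooth at mesh = (-N) mod T1
  121 = 11 * 11 + 0, so 121 mod 11 = 0
  (-121) mod 11 = 0
Mesh after 121 steps: gear-0 tooth 1 meets gear-1 tooth 0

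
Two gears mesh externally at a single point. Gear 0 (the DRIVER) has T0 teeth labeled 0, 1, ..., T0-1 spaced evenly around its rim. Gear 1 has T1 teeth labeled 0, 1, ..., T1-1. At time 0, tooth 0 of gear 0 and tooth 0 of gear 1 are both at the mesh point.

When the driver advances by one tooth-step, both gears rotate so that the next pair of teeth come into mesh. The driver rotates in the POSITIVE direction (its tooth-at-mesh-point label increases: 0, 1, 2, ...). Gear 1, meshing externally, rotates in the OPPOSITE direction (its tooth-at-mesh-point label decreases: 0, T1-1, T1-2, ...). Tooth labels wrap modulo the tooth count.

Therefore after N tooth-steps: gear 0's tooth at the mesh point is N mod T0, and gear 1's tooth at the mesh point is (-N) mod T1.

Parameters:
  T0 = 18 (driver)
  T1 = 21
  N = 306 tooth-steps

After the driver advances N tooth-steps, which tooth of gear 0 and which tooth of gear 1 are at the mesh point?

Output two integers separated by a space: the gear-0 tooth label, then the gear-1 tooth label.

Gear 0 (driver, T0=18): tooth at mesh = N mod T0
  306 = 17 * 18 + 0, so 306 mod 18 = 0
  gear 0 tooth = 0
Gear 1 (driven, T1=21): tooth at mesh = (-N) mod T1
  306 = 14 * 21 + 12, so 306 mod 21 = 12
  (-306) mod 21 = (-12) mod 21 = 21 - 12 = 9
Mesh after 306 steps: gear-0 tooth 0 meets gear-1 tooth 9

Answer: 0 9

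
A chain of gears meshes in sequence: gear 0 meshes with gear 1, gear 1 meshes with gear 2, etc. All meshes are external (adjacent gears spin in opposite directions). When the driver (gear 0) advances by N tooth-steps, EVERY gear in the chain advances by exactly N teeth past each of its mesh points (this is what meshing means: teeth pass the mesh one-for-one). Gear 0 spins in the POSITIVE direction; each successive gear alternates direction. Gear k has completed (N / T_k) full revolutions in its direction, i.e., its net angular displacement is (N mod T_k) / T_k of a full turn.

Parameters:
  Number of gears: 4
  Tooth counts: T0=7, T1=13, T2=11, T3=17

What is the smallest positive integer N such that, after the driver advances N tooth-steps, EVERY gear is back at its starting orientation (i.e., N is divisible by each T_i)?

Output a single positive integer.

Answer: 17017

Derivation:
Gear k returns to start when N is a multiple of T_k.
All gears at start simultaneously when N is a common multiple of [7, 13, 11, 17]; the smallest such N is lcm(7, 13, 11, 17).
Start: lcm = T0 = 7
Fold in T1=13: gcd(7, 13) = 1; lcm(7, 13) = 7 * 13 / 1 = 91 / 1 = 91
Fold in T2=11: gcd(91, 11) = 1; lcm(91, 11) = 91 * 11 / 1 = 1001 / 1 = 1001
Fold in T3=17: gcd(1001, 17) = 1; lcm(1001, 17) = 1001 * 17 / 1 = 17017 / 1 = 17017
Full cycle length = 17017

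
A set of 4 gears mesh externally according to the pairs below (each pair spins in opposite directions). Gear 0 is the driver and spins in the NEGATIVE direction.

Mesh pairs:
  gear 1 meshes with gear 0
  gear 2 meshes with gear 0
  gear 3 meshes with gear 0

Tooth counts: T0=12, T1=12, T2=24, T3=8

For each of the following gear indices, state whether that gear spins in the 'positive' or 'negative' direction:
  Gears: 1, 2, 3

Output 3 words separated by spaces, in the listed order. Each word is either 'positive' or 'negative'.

Answer: positive positive positive

Derivation:
Gear 0 (driver): negative (depth 0)
  gear 1: meshes with gear 0 -> depth 1 -> positive (opposite of gear 0)
  gear 2: meshes with gear 0 -> depth 1 -> positive (opposite of gear 0)
  gear 3: meshes with gear 0 -> depth 1 -> positive (opposite of gear 0)
Queried indices 1, 2, 3 -> positive, positive, positive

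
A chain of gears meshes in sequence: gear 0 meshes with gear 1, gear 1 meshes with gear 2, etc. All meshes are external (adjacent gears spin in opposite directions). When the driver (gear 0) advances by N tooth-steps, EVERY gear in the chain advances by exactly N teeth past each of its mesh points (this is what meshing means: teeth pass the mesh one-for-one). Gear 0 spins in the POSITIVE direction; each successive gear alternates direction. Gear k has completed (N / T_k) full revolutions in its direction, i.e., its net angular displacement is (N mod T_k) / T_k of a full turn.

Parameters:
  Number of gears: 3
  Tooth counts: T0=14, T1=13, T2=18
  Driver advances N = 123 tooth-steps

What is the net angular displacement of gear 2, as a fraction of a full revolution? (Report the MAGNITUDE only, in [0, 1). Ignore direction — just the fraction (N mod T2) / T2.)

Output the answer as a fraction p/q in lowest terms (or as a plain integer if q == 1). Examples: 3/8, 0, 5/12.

Answer: 5/6

Derivation:
Chain of 3 gears, tooth counts: [14, 13, 18]
  gear 0: T0=14, direction=positive, advance = 123 mod 14 = 11 teeth = 11/14 turn
  gear 1: T1=13, direction=negative, advance = 123 mod 13 = 6 teeth = 6/13 turn
  gear 2: T2=18, direction=positive, advance = 123 mod 18 = 15 teeth = 15/18 turn
Gear 2: 123 mod 18 = 15
Fraction = 15 / 18 = 5/6 (gcd(15,18)=3) = 5/6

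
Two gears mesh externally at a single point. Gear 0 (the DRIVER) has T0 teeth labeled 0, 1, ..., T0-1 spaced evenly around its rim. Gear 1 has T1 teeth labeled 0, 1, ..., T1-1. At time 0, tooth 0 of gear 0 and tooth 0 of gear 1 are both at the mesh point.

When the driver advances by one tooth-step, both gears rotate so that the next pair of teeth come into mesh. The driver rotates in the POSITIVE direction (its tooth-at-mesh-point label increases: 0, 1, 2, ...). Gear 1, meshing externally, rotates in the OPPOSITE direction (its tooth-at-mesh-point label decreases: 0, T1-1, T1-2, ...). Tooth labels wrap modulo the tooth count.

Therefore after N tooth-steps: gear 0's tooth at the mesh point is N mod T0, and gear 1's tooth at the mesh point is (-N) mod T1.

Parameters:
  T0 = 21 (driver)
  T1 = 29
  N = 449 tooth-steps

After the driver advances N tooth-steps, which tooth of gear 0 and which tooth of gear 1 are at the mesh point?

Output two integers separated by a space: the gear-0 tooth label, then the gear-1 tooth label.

Answer: 8 15

Derivation:
Gear 0 (driver, T0=21): tooth at mesh = N mod T0
  449 = 21 * 21 + 8, so 449 mod 21 = 8
  gear 0 tooth = 8
Gear 1 (driven, T1=29): tooth at mesh = (-N) mod T1
  449 = 15 * 29 + 14, so 449 mod 29 = 14
  (-449) mod 29 = (-14) mod 29 = 29 - 14 = 15
Mesh after 449 steps: gear-0 tooth 8 meets gear-1 tooth 15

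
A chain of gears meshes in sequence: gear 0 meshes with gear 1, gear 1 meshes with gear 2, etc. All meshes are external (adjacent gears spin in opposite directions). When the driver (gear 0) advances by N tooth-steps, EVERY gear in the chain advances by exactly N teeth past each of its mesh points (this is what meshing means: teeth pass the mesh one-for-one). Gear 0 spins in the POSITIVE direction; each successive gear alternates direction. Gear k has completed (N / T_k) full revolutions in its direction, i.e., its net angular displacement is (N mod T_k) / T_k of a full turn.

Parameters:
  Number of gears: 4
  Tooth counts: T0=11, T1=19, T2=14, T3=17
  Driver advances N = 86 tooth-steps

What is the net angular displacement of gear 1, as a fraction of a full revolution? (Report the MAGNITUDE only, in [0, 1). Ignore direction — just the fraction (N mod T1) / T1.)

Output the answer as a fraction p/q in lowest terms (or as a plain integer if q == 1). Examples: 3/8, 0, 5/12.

Answer: 10/19

Derivation:
Chain of 4 gears, tooth counts: [11, 19, 14, 17]
  gear 0: T0=11, direction=positive, advance = 86 mod 11 = 9 teeth = 9/11 turn
  gear 1: T1=19, direction=negative, advance = 86 mod 19 = 10 teeth = 10/19 turn
  gear 2: T2=14, direction=positive, advance = 86 mod 14 = 2 teeth = 2/14 turn
  gear 3: T3=17, direction=negative, advance = 86 mod 17 = 1 teeth = 1/17 turn
Gear 1: 86 mod 19 = 10
Fraction = 10 / 19 = 10/19 (gcd(10,19)=1) = 10/19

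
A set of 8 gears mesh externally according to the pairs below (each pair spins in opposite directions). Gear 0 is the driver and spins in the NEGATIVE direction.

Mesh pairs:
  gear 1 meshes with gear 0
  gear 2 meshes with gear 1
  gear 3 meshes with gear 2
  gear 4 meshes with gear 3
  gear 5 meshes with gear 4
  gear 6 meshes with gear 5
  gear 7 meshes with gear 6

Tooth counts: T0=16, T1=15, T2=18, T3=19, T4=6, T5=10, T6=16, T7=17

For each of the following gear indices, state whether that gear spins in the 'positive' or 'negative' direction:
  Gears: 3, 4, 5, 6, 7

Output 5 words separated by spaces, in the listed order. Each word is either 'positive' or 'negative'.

Gear 0 (driver): negative (depth 0)
  gear 1: meshes with gear 0 -> depth 1 -> positive (opposite of gear 0)
  gear 2: meshes with gear 1 -> depth 2 -> negative (opposite of gear 1)
  gear 3: meshes with gear 2 -> depth 3 -> positive (opposite of gear 2)
  gear 4: meshes with gear 3 -> depth 4 -> negative (opposite of gear 3)
  gear 5: meshes with gear 4 -> depth 5 -> positive (opposite of gear 4)
  gear 6: meshes with gear 5 -> depth 6 -> negative (opposite of gear 5)
  gear 7: meshes with gear 6 -> depth 7 -> positive (opposite of gear 6)
Queried indices 3, 4, 5, 6, 7 -> positive, negative, positive, negative, positive

Answer: positive negative positive negative positive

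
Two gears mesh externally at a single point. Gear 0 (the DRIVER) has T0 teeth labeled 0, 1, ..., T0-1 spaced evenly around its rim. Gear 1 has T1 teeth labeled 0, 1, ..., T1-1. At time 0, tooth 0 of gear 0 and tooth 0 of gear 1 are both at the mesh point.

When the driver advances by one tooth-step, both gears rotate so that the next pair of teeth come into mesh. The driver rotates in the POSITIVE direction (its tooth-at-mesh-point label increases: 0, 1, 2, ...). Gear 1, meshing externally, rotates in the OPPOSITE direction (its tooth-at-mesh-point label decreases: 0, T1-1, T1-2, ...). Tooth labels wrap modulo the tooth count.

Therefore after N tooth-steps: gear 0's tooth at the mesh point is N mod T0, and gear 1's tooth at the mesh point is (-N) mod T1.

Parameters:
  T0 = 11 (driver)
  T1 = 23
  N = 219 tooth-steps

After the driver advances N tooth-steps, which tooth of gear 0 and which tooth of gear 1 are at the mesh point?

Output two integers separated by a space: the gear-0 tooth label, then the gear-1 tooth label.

Answer: 10 11

Derivation:
Gear 0 (driver, T0=11): tooth at mesh = N mod T0
  219 = 19 * 11 + 10, so 219 mod 11 = 10
  gear 0 tooth = 10
Gear 1 (driven, T1=23): tooth at mesh = (-N) mod T1
  219 = 9 * 23 + 12, so 219 mod 23 = 12
  (-219) mod 23 = (-12) mod 23 = 23 - 12 = 11
Mesh after 219 steps: gear-0 tooth 10 meets gear-1 tooth 11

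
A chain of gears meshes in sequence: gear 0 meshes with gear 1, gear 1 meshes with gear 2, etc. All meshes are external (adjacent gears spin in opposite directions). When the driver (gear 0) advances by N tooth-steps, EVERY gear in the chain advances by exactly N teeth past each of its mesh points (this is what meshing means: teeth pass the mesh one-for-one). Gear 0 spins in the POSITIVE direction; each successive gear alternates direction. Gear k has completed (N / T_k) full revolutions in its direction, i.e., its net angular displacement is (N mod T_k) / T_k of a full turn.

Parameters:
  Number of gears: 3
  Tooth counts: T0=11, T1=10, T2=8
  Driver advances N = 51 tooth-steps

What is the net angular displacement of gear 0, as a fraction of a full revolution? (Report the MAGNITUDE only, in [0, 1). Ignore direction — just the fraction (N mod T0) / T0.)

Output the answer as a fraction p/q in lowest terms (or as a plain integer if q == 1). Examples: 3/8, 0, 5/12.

Chain of 3 gears, tooth counts: [11, 10, 8]
  gear 0: T0=11, direction=positive, advance = 51 mod 11 = 7 teeth = 7/11 turn
  gear 1: T1=10, direction=negative, advance = 51 mod 10 = 1 teeth = 1/10 turn
  gear 2: T2=8, direction=positive, advance = 51 mod 8 = 3 teeth = 3/8 turn
Gear 0: 51 mod 11 = 7
Fraction = 7 / 11 = 7/11 (gcd(7,11)=1) = 7/11

Answer: 7/11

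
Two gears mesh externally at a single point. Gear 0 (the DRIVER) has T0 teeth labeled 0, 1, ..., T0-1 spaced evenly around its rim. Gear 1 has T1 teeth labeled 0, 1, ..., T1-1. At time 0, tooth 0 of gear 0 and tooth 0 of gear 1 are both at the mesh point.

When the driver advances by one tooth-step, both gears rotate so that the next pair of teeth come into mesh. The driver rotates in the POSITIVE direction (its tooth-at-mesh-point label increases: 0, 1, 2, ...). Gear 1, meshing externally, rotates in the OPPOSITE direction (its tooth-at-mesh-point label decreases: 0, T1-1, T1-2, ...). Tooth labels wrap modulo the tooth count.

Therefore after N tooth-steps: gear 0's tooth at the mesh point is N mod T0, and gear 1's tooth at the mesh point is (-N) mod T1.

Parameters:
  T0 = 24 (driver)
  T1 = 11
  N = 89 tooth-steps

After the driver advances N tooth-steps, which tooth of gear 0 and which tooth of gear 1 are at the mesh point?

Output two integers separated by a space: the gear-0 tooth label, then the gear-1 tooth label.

Answer: 17 10

Derivation:
Gear 0 (driver, T0=24): tooth at mesh = N mod T0
  89 = 3 * 24 + 17, so 89 mod 24 = 17
  gear 0 tooth = 17
Gear 1 (driven, T1=11): tooth at mesh = (-N) mod T1
  89 = 8 * 11 + 1, so 89 mod 11 = 1
  (-89) mod 11 = (-1) mod 11 = 11 - 1 = 10
Mesh after 89 steps: gear-0 tooth 17 meets gear-1 tooth 10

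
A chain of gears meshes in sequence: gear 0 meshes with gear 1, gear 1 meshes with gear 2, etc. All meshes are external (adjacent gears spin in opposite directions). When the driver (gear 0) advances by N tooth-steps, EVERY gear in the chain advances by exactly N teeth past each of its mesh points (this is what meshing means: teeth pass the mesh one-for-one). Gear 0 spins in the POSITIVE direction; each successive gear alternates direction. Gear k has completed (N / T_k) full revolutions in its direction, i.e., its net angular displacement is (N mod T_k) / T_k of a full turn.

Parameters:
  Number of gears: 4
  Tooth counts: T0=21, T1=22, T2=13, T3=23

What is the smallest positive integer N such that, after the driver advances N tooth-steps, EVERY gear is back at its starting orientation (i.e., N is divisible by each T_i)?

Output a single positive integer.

Answer: 138138

Derivation:
Gear k returns to start when N is a multiple of T_k.
All gears at start simultaneously when N is a common multiple of [21, 22, 13, 23]; the smallest such N is lcm(21, 22, 13, 23).
Start: lcm = T0 = 21
Fold in T1=22: gcd(21, 22) = 1; lcm(21, 22) = 21 * 22 / 1 = 462 / 1 = 462
Fold in T2=13: gcd(462, 13) = 1; lcm(462, 13) = 462 * 13 / 1 = 6006 / 1 = 6006
Fold in T3=23: gcd(6006, 23) = 1; lcm(6006, 23) = 6006 * 23 / 1 = 138138 / 1 = 138138
Full cycle length = 138138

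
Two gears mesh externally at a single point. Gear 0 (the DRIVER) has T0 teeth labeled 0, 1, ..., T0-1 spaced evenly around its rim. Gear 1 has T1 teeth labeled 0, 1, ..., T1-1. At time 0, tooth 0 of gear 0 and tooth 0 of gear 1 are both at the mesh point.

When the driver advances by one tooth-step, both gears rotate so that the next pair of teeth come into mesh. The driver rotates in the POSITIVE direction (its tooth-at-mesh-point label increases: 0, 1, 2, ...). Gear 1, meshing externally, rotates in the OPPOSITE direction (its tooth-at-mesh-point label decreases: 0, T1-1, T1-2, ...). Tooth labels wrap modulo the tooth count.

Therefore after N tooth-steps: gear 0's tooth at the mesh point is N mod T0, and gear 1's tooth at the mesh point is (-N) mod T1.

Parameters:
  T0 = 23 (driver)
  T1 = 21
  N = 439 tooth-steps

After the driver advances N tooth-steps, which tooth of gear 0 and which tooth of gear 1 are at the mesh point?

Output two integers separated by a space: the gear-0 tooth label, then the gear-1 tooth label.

Answer: 2 2

Derivation:
Gear 0 (driver, T0=23): tooth at mesh = N mod T0
  439 = 19 * 23 + 2, so 439 mod 23 = 2
  gear 0 tooth = 2
Gear 1 (driven, T1=21): tooth at mesh = (-N) mod T1
  439 = 20 * 21 + 19, so 439 mod 21 = 19
  (-439) mod 21 = (-19) mod 21 = 21 - 19 = 2
Mesh after 439 steps: gear-0 tooth 2 meets gear-1 tooth 2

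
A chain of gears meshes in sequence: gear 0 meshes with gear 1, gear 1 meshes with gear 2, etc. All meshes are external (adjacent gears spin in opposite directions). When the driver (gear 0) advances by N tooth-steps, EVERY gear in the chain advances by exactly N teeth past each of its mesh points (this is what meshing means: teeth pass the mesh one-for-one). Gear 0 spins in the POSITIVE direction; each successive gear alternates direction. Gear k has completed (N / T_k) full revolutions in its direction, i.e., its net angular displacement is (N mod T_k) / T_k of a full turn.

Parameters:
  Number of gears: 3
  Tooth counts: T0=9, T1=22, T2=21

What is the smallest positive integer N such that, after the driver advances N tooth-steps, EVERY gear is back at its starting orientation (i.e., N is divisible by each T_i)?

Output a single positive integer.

Gear k returns to start when N is a multiple of T_k.
All gears at start simultaneously when N is a common multiple of [9, 22, 21]; the smallest such N is lcm(9, 22, 21).
Start: lcm = T0 = 9
Fold in T1=22: gcd(9, 22) = 1; lcm(9, 22) = 9 * 22 / 1 = 198 / 1 = 198
Fold in T2=21: gcd(198, 21) = 3; lcm(198, 21) = 198 * 21 / 3 = 4158 / 3 = 1386
Full cycle length = 1386

Answer: 1386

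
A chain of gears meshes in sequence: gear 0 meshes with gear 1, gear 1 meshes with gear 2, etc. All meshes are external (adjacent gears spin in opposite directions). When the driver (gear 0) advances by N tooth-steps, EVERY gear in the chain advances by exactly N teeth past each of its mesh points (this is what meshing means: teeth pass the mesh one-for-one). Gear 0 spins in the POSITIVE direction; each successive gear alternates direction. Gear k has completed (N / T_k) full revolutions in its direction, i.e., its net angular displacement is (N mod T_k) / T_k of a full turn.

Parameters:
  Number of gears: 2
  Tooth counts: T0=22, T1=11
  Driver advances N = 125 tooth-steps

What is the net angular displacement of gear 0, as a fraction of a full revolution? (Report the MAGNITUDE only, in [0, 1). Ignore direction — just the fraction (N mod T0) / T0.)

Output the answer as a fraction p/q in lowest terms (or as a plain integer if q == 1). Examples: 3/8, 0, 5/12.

Answer: 15/22

Derivation:
Chain of 2 gears, tooth counts: [22, 11]
  gear 0: T0=22, direction=positive, advance = 125 mod 22 = 15 teeth = 15/22 turn
  gear 1: T1=11, direction=negative, advance = 125 mod 11 = 4 teeth = 4/11 turn
Gear 0: 125 mod 22 = 15
Fraction = 15 / 22 = 15/22 (gcd(15,22)=1) = 15/22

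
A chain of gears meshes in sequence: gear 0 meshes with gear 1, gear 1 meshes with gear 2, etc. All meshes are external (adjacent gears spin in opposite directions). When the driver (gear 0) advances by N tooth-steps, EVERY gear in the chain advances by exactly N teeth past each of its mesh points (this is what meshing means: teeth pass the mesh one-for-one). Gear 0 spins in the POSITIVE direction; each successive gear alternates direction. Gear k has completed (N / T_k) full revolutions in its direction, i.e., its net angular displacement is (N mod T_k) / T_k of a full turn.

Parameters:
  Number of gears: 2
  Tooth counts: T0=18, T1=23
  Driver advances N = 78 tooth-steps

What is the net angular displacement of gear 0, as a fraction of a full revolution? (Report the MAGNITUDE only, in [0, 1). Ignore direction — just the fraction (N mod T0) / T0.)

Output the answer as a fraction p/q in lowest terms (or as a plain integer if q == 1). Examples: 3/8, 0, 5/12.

Chain of 2 gears, tooth counts: [18, 23]
  gear 0: T0=18, direction=positive, advance = 78 mod 18 = 6 teeth = 6/18 turn
  gear 1: T1=23, direction=negative, advance = 78 mod 23 = 9 teeth = 9/23 turn
Gear 0: 78 mod 18 = 6
Fraction = 6 / 18 = 1/3 (gcd(6,18)=6) = 1/3

Answer: 1/3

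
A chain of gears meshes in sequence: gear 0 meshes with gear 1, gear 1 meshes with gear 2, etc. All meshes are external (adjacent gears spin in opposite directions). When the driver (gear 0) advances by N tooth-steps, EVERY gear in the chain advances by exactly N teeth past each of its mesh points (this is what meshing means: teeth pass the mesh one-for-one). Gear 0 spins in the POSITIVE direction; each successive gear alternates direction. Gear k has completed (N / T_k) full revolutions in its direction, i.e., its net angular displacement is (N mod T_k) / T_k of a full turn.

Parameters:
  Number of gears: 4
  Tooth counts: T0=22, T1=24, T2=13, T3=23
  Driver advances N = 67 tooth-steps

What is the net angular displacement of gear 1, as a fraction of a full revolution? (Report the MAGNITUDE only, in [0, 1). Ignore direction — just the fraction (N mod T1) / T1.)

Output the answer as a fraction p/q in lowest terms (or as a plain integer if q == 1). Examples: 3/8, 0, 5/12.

Chain of 4 gears, tooth counts: [22, 24, 13, 23]
  gear 0: T0=22, direction=positive, advance = 67 mod 22 = 1 teeth = 1/22 turn
  gear 1: T1=24, direction=negative, advance = 67 mod 24 = 19 teeth = 19/24 turn
  gear 2: T2=13, direction=positive, advance = 67 mod 13 = 2 teeth = 2/13 turn
  gear 3: T3=23, direction=negative, advance = 67 mod 23 = 21 teeth = 21/23 turn
Gear 1: 67 mod 24 = 19
Fraction = 19 / 24 = 19/24 (gcd(19,24)=1) = 19/24

Answer: 19/24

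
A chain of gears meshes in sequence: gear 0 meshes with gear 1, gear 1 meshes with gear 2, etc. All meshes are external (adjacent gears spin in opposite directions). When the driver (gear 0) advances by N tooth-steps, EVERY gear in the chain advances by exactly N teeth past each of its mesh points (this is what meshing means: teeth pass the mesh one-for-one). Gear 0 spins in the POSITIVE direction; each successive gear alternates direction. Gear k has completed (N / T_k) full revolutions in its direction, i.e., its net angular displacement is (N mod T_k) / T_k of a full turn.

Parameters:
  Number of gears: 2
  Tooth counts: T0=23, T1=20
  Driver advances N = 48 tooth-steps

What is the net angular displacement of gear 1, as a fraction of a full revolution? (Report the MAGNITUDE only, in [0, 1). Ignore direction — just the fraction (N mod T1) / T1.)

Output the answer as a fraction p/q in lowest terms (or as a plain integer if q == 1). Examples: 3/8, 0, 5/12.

Answer: 2/5

Derivation:
Chain of 2 gears, tooth counts: [23, 20]
  gear 0: T0=23, direction=positive, advance = 48 mod 23 = 2 teeth = 2/23 turn
  gear 1: T1=20, direction=negative, advance = 48 mod 20 = 8 teeth = 8/20 turn
Gear 1: 48 mod 20 = 8
Fraction = 8 / 20 = 2/5 (gcd(8,20)=4) = 2/5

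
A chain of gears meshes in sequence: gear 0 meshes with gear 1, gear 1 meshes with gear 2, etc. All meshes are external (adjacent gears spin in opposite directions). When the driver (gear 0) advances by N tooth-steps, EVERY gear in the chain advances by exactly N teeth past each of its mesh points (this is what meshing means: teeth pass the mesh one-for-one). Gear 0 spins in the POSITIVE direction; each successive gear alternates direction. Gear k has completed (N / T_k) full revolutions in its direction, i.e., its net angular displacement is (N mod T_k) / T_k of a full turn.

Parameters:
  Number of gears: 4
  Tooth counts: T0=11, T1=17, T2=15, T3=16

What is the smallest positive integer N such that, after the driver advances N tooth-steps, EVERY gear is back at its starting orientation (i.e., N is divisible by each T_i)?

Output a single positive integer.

Gear k returns to start when N is a multiple of T_k.
All gears at start simultaneously when N is a common multiple of [11, 17, 15, 16]; the smallest such N is lcm(11, 17, 15, 16).
Start: lcm = T0 = 11
Fold in T1=17: gcd(11, 17) = 1; lcm(11, 17) = 11 * 17 / 1 = 187 / 1 = 187
Fold in T2=15: gcd(187, 15) = 1; lcm(187, 15) = 187 * 15 / 1 = 2805 / 1 = 2805
Fold in T3=16: gcd(2805, 16) = 1; lcm(2805, 16) = 2805 * 16 / 1 = 44880 / 1 = 44880
Full cycle length = 44880

Answer: 44880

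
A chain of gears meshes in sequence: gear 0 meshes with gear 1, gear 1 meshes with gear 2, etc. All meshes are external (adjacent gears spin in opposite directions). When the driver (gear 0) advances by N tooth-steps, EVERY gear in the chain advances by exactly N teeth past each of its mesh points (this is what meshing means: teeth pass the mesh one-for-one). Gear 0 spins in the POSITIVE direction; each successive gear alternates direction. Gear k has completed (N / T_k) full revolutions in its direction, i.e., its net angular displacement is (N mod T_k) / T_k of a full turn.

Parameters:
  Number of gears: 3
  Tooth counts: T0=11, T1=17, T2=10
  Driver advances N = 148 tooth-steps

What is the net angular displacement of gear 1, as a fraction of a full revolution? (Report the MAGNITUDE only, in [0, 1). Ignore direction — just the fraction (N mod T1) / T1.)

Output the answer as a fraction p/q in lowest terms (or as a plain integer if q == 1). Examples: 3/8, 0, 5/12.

Answer: 12/17

Derivation:
Chain of 3 gears, tooth counts: [11, 17, 10]
  gear 0: T0=11, direction=positive, advance = 148 mod 11 = 5 teeth = 5/11 turn
  gear 1: T1=17, direction=negative, advance = 148 mod 17 = 12 teeth = 12/17 turn
  gear 2: T2=10, direction=positive, advance = 148 mod 10 = 8 teeth = 8/10 turn
Gear 1: 148 mod 17 = 12
Fraction = 12 / 17 = 12/17 (gcd(12,17)=1) = 12/17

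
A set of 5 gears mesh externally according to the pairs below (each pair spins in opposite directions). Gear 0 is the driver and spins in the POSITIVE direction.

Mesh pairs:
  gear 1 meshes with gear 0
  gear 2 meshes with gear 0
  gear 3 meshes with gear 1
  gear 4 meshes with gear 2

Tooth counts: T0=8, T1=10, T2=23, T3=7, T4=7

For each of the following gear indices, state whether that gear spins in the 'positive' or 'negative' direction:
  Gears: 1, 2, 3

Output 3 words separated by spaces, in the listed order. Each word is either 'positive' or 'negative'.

Gear 0 (driver): positive (depth 0)
  gear 1: meshes with gear 0 -> depth 1 -> negative (opposite of gear 0)
  gear 2: meshes with gear 0 -> depth 1 -> negative (opposite of gear 0)
  gear 3: meshes with gear 1 -> depth 2 -> positive (opposite of gear 1)
  gear 4: meshes with gear 2 -> depth 2 -> positive (opposite of gear 2)
Queried indices 1, 2, 3 -> negative, negative, positive

Answer: negative negative positive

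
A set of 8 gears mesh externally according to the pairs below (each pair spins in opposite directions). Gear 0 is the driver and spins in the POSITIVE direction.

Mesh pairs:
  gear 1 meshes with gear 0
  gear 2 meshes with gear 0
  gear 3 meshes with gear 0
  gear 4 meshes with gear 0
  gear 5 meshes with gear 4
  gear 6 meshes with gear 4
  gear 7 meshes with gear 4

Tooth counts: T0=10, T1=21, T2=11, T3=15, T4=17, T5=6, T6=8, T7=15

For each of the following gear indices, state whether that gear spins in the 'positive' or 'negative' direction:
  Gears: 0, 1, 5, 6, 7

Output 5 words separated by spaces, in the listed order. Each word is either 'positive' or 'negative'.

Answer: positive negative positive positive positive

Derivation:
Gear 0 (driver): positive (depth 0)
  gear 1: meshes with gear 0 -> depth 1 -> negative (opposite of gear 0)
  gear 2: meshes with gear 0 -> depth 1 -> negative (opposite of gear 0)
  gear 3: meshes with gear 0 -> depth 1 -> negative (opposite of gear 0)
  gear 4: meshes with gear 0 -> depth 1 -> negative (opposite of gear 0)
  gear 5: meshes with gear 4 -> depth 2 -> positive (opposite of gear 4)
  gear 6: meshes with gear 4 -> depth 2 -> positive (opposite of gear 4)
  gear 7: meshes with gear 4 -> depth 2 -> positive (opposite of gear 4)
Queried indices 0, 1, 5, 6, 7 -> positive, negative, positive, positive, positive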